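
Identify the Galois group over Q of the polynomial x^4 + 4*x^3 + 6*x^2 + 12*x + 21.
A_4

The polynomial is an irreducible quartic over Q and its discriminant is 331776 = 576^2, a perfect square, so the Galois group is contained in A_4. The resolvent cubic y^3 - 6*y^2 - 36*y + 24 is irreducible over Q. An irreducible resolvent with square discriminant gives A_4.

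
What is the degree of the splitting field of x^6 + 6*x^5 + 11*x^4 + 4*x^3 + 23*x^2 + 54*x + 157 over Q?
The degree of the splitting field over Q equals the order of the Galois group, so first determine the group. The polynomial f is an irreducible sextic over Q, so G = Gal(f/Q) is one of the 16 transitive subgroups 6T1, ..., 6T16 of S_6. The discriminant of f is -5497558138880000, which is not a perfect square, so G is not contained in A_6. The transitive groups of degree 6 not contained in A_6 are: C_6 (6T1, order 6), S_3 (6T2, order 6), D_6 (6T3, order 12), C_3 x S_3 (6T5, order 18), A_4 x C_2 (6T6, order 24), S_4 (6T8, order 24), S_3 x S_3 (6T9, order 36), S_4 x C_2 (6T11, order 48), (S_3 x S_3) : C_2 (6T13, order 72), PGL(2,5) (6T14, order 120), S_6 (6T16, order 720). By Dedekind's theorem, for a prime p not dividing disc(f) the degrees of the irreducible factors of f mod p form the cycle type of an element of G. Factoring f modulo the 22 such primes p <= 89 (skipping 2, 5, which divide the discriminant), each new pattern first appears at: mod 3: f = (x^3 + x^2 + 2x + 1)(x^3 + 2x^2 + x + 1), pattern 3+3; mod 7: f = (x^2 + 2)(x^2 + 2x + 2)(x^2 + 4x + 6), pattern 2+2+2; mod 13: f = (x + 6)(x + 9)(x^4 + 4x^3 + x^2 + 7x + 7), pattern 4+1+1; mod 43: f = (x + 20)(x + 25)(x^2 + 2x + 17)(x^2 + 2x + 41), pattern 2+2+1+1. No other pattern occurs in this range, so the set of observed cycle types is {3+3, 2+2+2, 4+1+1, 2+2+1+1}. The candidates containing elements of all these cycle types are S_4 (6T8) of order 24, S_4 x C_2 (6T11) of order 48, PGL(2,5) (6T14) of order 120, S_6 (6T16) of order 720; the others are excluded. The observed types are precisely the cycle types that occur in S_4 (6T8) (apart from the identity). Each of the other remaining candidates has further cycle types, and by the Chebotarev density theorem the matching factorization patterns would occur for a proportion of primes equal to their share of the group: S_4 x C_2 (6T11) additionally contains elements of type 6, 4+2, 2+1+1+1+1 (17 of its 48 elements, about 35% of primes); PGL(2,5) (6T14) additionally contains elements of type 6, 5+1 (44 of its 120 elements, about 37% of primes); S_6 (6T16) additionally contains elements of type 6, 5+1, 4+2, 3+2+1, 3+1+1+1, 2+1+1+1+1 (529 of its 720 elements, about 73% of primes). None of the 22 primes tested shows any such pattern (for each of these groups the chance of that is below 10^-4), which rules them out. Hence G = S_4 (6T8), of order 24. The Galois group S_4 (6T8) has order 24, so the splitting field has degree 24 over Q.

24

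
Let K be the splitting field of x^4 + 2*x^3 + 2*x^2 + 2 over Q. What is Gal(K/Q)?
A_4 (also written A4)

The polynomial is an irreducible quartic over Q and its discriminant is 3136 = 56^2, a perfect square, so the Galois group is contained in A_4. The resolvent cubic y^3 - 2*y^2 - 8*y + 8 is irreducible over Q. An irreducible resolvent with square discriminant gives A_4.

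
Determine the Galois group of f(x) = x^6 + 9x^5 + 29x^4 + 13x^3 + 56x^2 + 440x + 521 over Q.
(C_3 x C_3) : C_4 (also written G36+)

The polynomial f is an irreducible sextic over Q, so G = Gal(f/Q) is one of the 16 transitive subgroups 6T1, ..., 6T16 of S_6. The discriminant of f is 598116723780625 = 24456425^2, a perfect square, so G is contained in A_6. The transitive groups of degree 6 contained in A_6 are: A_4 (6T4, order 12), S_4 (6T7, order 24), (C_3 x C_3) : C_4 (6T10, order 36), PSL(2,5) (6T12, order 60), A_6 (6T15, order 360). By Dedekind's theorem, for a prime p not dividing disc(f) the degrees of the irreducible factors of f mod p form the cycle type of an element of G. Factoring f modulo the 21 such primes p <= 101 (skipping 5, 7, 29, 61, 79, which divide the discriminant), each new pattern first appears at: mod 2: f = (x^2 + x + 1)(x^4 + x + 1), pattern 4+2; mod 11: f = (x^3 + 6x + 8)(x^3 + 9x^2 + x + 6), pattern 3+3; mod 19: f = (x + 14)(x + 16)(x^2 + 4x + 8)(x^2 + 13x + 14), pattern 2+2+1+1; mod 101: f = (x + 25)(x + 73)(x + 97)(x^3 + 16x^2 + 21x + 86), pattern 3+1+1+1. No other pattern occurs in this range, so the set of observed cycle types is {4+2, 3+3, 2+2+1+1, 3+1+1+1}. The candidates containing elements of all these cycle types are (C_3 x C_3) : C_4 (6T10) of order 36, A_6 (6T15) of order 360; the others are excluded. The observed types are precisely the cycle types that occur in (C_3 x C_3) : C_4 (6T10) (apart from the identity). Each of the other remaining candidates has further cycle types, and by the Chebotarev density theorem the matching factorization patterns would occur for a proportion of primes equal to their share of the group: A_6 (6T15) additionally contains elements of type 5+1 (144 of its 360 elements, about 40% of primes). None of the 21 primes tested shows any such pattern (for each of these groups the chance of that is below 10^-4), which rules them out. Hence G = (C_3 x C_3) : C_4 (6T10), of order 36.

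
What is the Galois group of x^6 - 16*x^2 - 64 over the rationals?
The polynomial f is an irreducible sextic over Q, so G = Gal(f/Q) is one of the 16 transitive subgroups 6T1, ..., 6T16 of S_6. The discriminant of f is 36352603193344 = 6029312^2, a perfect square, so G is contained in A_6. The transitive groups of degree 6 contained in A_6 are: A_4 (6T4, order 12), S_4 (6T7, order 24), (C_3 x C_3) : C_4 (6T10, order 36), PSL(2,5) (6T12, order 60), A_6 (6T15, order 360). By Dedekind's theorem, for a prime p not dividing disc(f) the degrees of the irreducible factors of f mod p form the cycle type of an element of G. Factoring f modulo the 79 such primes p <= 419 (skipping 2, 23, which divide the discriminant), each new pattern first appears at: mod 3: f = (x^3 + x^2 + 2x + 1)(x^3 + 2x^2 + 2x + 2), pattern 3+3; mod 5: f = (x^2 + 2)(x^4 + 3x^2 + 3), pattern 4+2; mod 19: f = (x + 9)(x + 10)(x^2 + x + 3)(x^2 + 18x + 3), pattern 2+2+1+1; mod 223: f = (x + 32)(x + 67)(x + 109)(x + 114)(x + 156)(x + 191), pattern 1+1+1+1+1+1. No other pattern occurs in this range, so the set of observed cycle types is {3+3, 4+2, 2+2+1+1, 1+1+1+1+1+1}. The candidates containing elements of all these cycle types are S_4 (6T7) of order 24, (C_3 x C_3) : C_4 (6T10) of order 36, A_6 (6T15) of order 360; the others are excluded. The observed types are precisely the cycle types that occur in S_4 (6T7). Each of the other remaining candidates has further cycle types, and by the Chebotarev density theorem the matching factorization patterns would occur for a proportion of primes equal to their share of the group: (C_3 x C_3) : C_4 (6T10) additionally contains elements of type 3+1+1+1 (4 of its 36 elements, about 11% of primes); A_6 (6T15) additionally contains elements of type 5+1, 3+1+1+1 (184 of its 360 elements, about 51% of primes). None of the 79 primes tested shows any such pattern (for each of these groups the chance of that is below 10^-4), which rules them out. Hence G = S_4 (6T7), of order 24.

S_4, S_4(6d), the S_4-action on 6 points inside A_6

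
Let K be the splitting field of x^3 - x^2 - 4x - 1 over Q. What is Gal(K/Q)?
C_3 (order 3)

The polynomial is an irreducible cubic over Q and its discriminant is 169 = 13^2, a perfect square. For an irreducible cubic, a square discriminant forces the Galois group to be A_3, the cyclic group of order 3.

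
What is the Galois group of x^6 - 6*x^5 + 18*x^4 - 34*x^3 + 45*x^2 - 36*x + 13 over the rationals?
The polynomial f is an irreducible sextic over Q, so G = Gal(f/Q) is one of the 16 transitive subgroups 6T1, ..., 6T16 of S_6. The discriminant of f is -16003008, which is not a perfect square, so G is not contained in A_6. The transitive groups of degree 6 not contained in A_6 are: C_6 (6T1, order 6), S_3 (6T2, order 6), D_6 (6T3, order 12), C_3 x S_3 (6T5, order 18), A_4 x C_2 (6T6, order 24), S_4 (6T8, order 24), S_3 x S_3 (6T9, order 36), S_4 x C_2 (6T11, order 48), (S_3 x S_3) : C_2 (6T13, order 72), PGL(2,5) (6T14, order 120), S_6 (6T16, order 720). By Dedekind's theorem, for a prime p not dividing disc(f) the degrees of the irreducible factors of f mod p form the cycle type of an element of G. Factoring f modulo the 21 such primes p <= 89 (skipping 2, 3, 7, which divide the discriminant), each new pattern first appears at: mod 5: f = (x^6 + 4x^5 + 3x^4 + x^3 + 4x + 3), pattern 6; mod 11: f = (x + 8)(x^5 + 8x^4 + 9x^3 + 4x^2 + 2x + 3), pattern 5+1; mod 13: f = (x)(x + 4)(x^4 + 3x^3 + 6x^2 + 7x + 4), pattern 4+1+1; mod 23: f = (x + 2)(x + 6)(x^2 + 3x + 21)(x^2 + 6x + 10), pattern 2+2+1+1; mod 43: f = (x^3 + 16x^2 + 30x + 18)(x^3 + 21x^2 + 39x + 27), pattern 3+3; mod 61: f = (x^2 + 30x + 2)(x^2 + 41x + 31)(x^2 + 45x + 13), pattern 2+2+2. No other pattern occurs in this range, so the set of observed cycle types is {6, 5+1, 4+1+1, 2+2+1+1, 3+3, 2+2+2}. The candidates containing elements of all these cycle types are PGL(2,5) (6T14) of order 120, S_6 (6T16) of order 720; the others are excluded. The observed types are precisely the cycle types that occur in PGL(2,5) (6T14) (apart from the identity). Each of the other remaining candidates has further cycle types, and by the Chebotarev density theorem the matching factorization patterns would occur for a proportion of primes equal to their share of the group: S_6 (6T16) additionally contains elements of type 4+2, 3+2+1, 3+1+1+1, 2+1+1+1+1 (265 of its 720 elements, about 37% of primes). None of the 21 primes tested shows any such pattern (for each of these groups the chance of that is below 10^-4), which rules them out. Hence G = PGL(2,5) (6T14), of order 120.

PGL(2,5), S_5 acting on 6 points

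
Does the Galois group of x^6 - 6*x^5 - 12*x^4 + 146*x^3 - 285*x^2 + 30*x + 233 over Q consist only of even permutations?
The polynomial is irreducible of degree 6 over Q. Its discriminant is -1125245722176, which is not a perfect square. A Galois group lies in the alternating group exactly when the discriminant is a square in Q, so the Galois group (A_4 x C_2) is not contained in A_6.

No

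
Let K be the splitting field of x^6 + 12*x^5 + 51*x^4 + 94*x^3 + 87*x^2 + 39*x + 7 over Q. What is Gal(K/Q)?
6T5: C_3 x S_3

The polynomial f is an irreducible sextic over Q, so G = Gal(f/Q) is one of the 16 transitive subgroups 6T1, ..., 6T16 of S_6. The discriminant of f is -51195483, which is not a perfect square, so G is not contained in A_6. The transitive groups of degree 6 not contained in A_6 are: C_6 (6T1, order 6), S_3 (6T2, order 6), D_6 (6T3, order 12), C_3 x S_3 (6T5, order 18), A_4 x C_2 (6T6, order 24), S_4 (6T8, order 24), S_3 x S_3 (6T9, order 36), S_4 x C_2 (6T11, order 48), (S_3 x S_3) : C_2 (6T13, order 72), PGL(2,5) (6T14, order 120), S_6 (6T16, order 720). By Dedekind's theorem, for a prime p not dividing disc(f) the degrees of the irreducible factors of f mod p form the cycle type of an element of G. Factoring f modulo the 33 such primes p <= 149 (skipping 3, 17, which divide the discriminant), each new pattern first appears at: mod 2: f = (x^6 + x^4 + x^2 + x + 1), pattern 6; mod 7: f = (x)(x + 2)(x + 4)(x^3 + 6x^2 + 4), pattern 3+1+1+1; mod 19: f = (x^3 + 6x^2 + 4x + 6)(x^3 + 6x^2 + 11x + 17), pattern 3+3; mod 53: f = (x^2 + 4x + 23)(x^2 + 10x + 46)(x^2 + 51x + 23), pattern 2+2+2; mod 73: f = (x + 11)(x + 12)(x + 26)(x + 56)(x + 57)(x + 69), pattern 1+1+1+1+1+1. No other pattern occurs in this range, so the set of observed cycle types is {6, 3+1+1+1, 3+3, 2+2+2, 1+1+1+1+1+1}. The candidates containing elements of all these cycle types are C_3 x S_3 (6T5) of order 18, S_3 x S_3 (6T9) of order 36, (S_3 x S_3) : C_2 (6T13) of order 72, S_6 (6T16) of order 720; the others are excluded. The observed types are precisely the cycle types that occur in C_3 x S_3 (6T5). Each of the other remaining candidates has further cycle types, and by the Chebotarev density theorem the matching factorization patterns would occur for a proportion of primes equal to their share of the group: S_3 x S_3 (6T9) additionally contains elements of type 2+2+1+1 (9 of its 36 elements, about 25% of primes); (S_3 x S_3) : C_2 (6T13) additionally contains elements of type 4+2, 3+2+1, 2+2+1+1, 2+1+1+1+1 (45 of its 72 elements, about 62% of primes); S_6 (6T16) additionally contains elements of type 5+1, 4+2, 4+1+1, 3+2+1, 2+2+1+1, 2+1+1+1+1 (504 of its 720 elements, about 70% of primes). None of the 33 primes tested shows any such pattern (for each of these groups the chance of that is below 10^-4), which rules them out. Hence G = C_3 x S_3 (6T5), of order 18.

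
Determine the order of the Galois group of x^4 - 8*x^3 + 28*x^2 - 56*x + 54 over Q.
8

The degree of the splitting field over Q equals the order of the Galois group, so first determine the group. The polynomial is an irreducible quartic over Q and its discriminant is 100352, which is not a perfect square, so the Galois group is not contained in A_4. The resolvent cubic y^3 - 28*y^2 + 232*y - 544 has exactly one rational root, so the Galois group is C_4 or D_4. The quartic remains irreducible over Q(sqrt(disc)), so the group is D_4. The Galois group D_4 (4T3) has order 8, so the splitting field has degree 8 over Q.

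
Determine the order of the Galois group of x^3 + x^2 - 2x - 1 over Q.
3

The degree of the splitting field over Q equals the order of the Galois group, so first determine the group. The polynomial is an irreducible cubic over Q and its discriminant is 49 = 7^2, a perfect square. For an irreducible cubic, a square discriminant forces the Galois group to be A_3, the cyclic group of order 3. The Galois group C_3 (3T1) has order 3, so the splitting field has degree 3 over Q.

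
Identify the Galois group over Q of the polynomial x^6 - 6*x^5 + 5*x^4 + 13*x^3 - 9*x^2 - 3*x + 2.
The polynomial f is an irreducible sextic over Q, so G = Gal(f/Q) is one of the 16 transitive subgroups 6T1, ..., 6T16 of S_6. The discriminant of f is 30991489 = 5567^2, a perfect square, so G is contained in A_6. The transitive groups of degree 6 contained in A_6 are: A_4 (6T4, order 12), S_4 (6T7, order 24), (C_3 x C_3) : C_4 (6T10, order 36), PSL(2,5) (6T12, order 60), A_6 (6T15, order 360). By Dedekind's theorem, for a prime p not dividing disc(f) the degrees of the irreducible factors of f mod p form the cycle type of an element of G. Factoring f modulo the 21 such primes p <= 79 (skipping 19, which divides the discriminant), each new pattern first appears at: mod 2: f = (x)(x^5 + x^3 + x^2 + x + 1), pattern 5+1; mod 7: f = (x^3 + 2x^2 + 4x + 5)(x^3 + 6x^2 + 3x + 6), pattern 3+3; mod 61: f = (x + 36)(x + 58)(x^2 + 9x + 38)(x^2 + 13x + 25), pattern 2+2+1+1. No other pattern occurs in this range, so the set of observed cycle types is {5+1, 3+3, 2+2+1+1}. The candidates containing elements of all these cycle types are PSL(2,5) (6T12) of order 60, A_6 (6T15) of order 360; the others are excluded. The observed types are precisely the cycle types that occur in PSL(2,5) (6T12) (apart from the identity). Each of the other remaining candidates has further cycle types, and by the Chebotarev density theorem the matching factorization patterns would occur for a proportion of primes equal to their share of the group: A_6 (6T15) additionally contains elements of type 4+2, 3+1+1+1 (130 of its 360 elements, about 36% of primes). None of the 21 primes tested shows any such pattern (for each of these groups the chance of that is below 10^-4), which rules them out. Hence G = PSL(2,5) (6T12), of order 60.

PSL(2,5) (also written A5(6))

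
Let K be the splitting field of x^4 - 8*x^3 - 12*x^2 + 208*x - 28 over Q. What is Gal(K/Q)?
D_4

The polynomial is an irreducible quartic over Q and its discriminant is -14447280128, which is not a perfect square, so the Galois group is not contained in A_4. The resolvent cubic y^3 + 12*y^2 - 1552*y - 40128 has exactly one rational root, so the Galois group is C_4 or D_4. The quartic remains irreducible over Q(sqrt(disc)), so the group is D_4.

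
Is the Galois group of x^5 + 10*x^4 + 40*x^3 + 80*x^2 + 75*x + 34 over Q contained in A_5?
The polynomial is irreducible of degree 5 over Q. Its discriminant is 64000000 = 8000^2, a perfect square. A Galois group lies in the alternating group exactly when the discriminant is a square in Q, so the Galois group (D_5) is contained in A_5.

Yes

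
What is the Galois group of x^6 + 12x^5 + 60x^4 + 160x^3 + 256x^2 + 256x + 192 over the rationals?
S_4 x C_2 (order 48)

The polynomial f is an irreducible sextic over Q, so G = Gal(f/Q) is one of the 16 transitive subgroups 6T1, ..., 6T16 of S_6. The discriminant of f is -66039417143296, which is not a perfect square, so G is not contained in A_6. The transitive groups of degree 6 not contained in A_6 are: C_6 (6T1, order 6), S_3 (6T2, order 6), D_6 (6T3, order 12), C_3 x S_3 (6T5, order 18), A_4 x C_2 (6T6, order 24), S_4 (6T8, order 24), S_3 x S_3 (6T9, order 36), S_4 x C_2 (6T11, order 48), (S_3 x S_3) : C_2 (6T13, order 72), PGL(2,5) (6T14, order 120), S_6 (6T16, order 720). By Dedekind's theorem, for a prime p not dividing disc(f) the degrees of the irreducible factors of f mod p form the cycle type of an element of G. Factoring f modulo the 17 such primes p <= 67 (skipping 2, 31, which divide the discriminant), each new pattern first appears at: mod 3: f = (x)(x + 1)(x^4 + 2x^3 + x^2 + 1), pattern 4+1+1; mod 5: f = (x^3 + x + 1)(x^3 + 2x^2 + 4x + 2), pattern 3+3; mod 7: f = (x^6 + 5x^5 + 4x^4 + 6x^3 + 4x^2 + 4x + 3), pattern 6; mod 11: f = (x^2 + 2x + 6)(x^2 + 4x + 7)(x^2 + 6x + 3), pattern 2+2+2; mod 13: f = (x^2 + 4x + 2)(x^4 + 8x^3 + x + 5), pattern 4+2; mod 37: f = (x + 12)(x + 29)(x^2 + 22x + 30)(x^2 + 23x + 32), pattern 2+2+1+1; mod 47: f = (x + 12)(x + 20)(x + 31)(x + 39)(x^2 + 4x + 5), pattern 2+1+1+1+1. No other pattern occurs in this range, so the set of observed cycle types is {4+1+1, 3+3, 6, 2+2+2, 4+2, 2+2+1+1, 2+1+1+1+1}. The candidates containing elements of all these cycle types are S_4 x C_2 (6T11) of order 48, S_6 (6T16) of order 720; the others are excluded. The observed types are precisely the cycle types that occur in S_4 x C_2 (6T11) (apart from the identity). Each of the other remaining candidates has further cycle types, and by the Chebotarev density theorem the matching factorization patterns would occur for a proportion of primes equal to their share of the group: S_6 (6T16) additionally contains elements of type 5+1, 3+2+1, 3+1+1+1 (304 of its 720 elements, about 42% of primes). None of the 17 primes tested shows any such pattern (for each of these groups the chance of that is below 10^-4), which rules them out. Hence G = S_4 x C_2 (6T11), of order 48.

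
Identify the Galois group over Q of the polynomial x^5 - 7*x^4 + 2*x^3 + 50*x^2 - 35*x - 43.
The polynomial f is an irreducible quintic over Q, so G = Gal(f/Q) is a transitive subgroup of S_5: one of C_5 (5T1, order 5), D_5 (5T2, order 10), F_20 (5T3, order 20), A_5 (5T4, order 60) or S_5 (5T5, order 120). The discriminant of f is 15352201216 = 123904^2, a perfect square, so G is contained in A_5. The transitive groups of degree 5 contained in A_5 are: C_5 (5T1, order 5), D_5 (5T2, order 10), A_5 (5T4, order 60). By Dedekind's theorem, for a prime p not dividing disc(f) the degrees of the irreducible factors of f mod p form the cycle type of an element of G. Factoring f modulo the 14 such primes p <= 53 (skipping 2, 11, which divide the discriminant), each new pattern first appears at: mod 3: f = (x^5 + 2x^4 + 2x^3 + 2x^2 + x + 2), pattern 5; mod 23: f = (x + 4)(x + 7)(x + 11)(x + 19)(x + 21), pattern 1+1+1+1+1. No other pattern occurs in this range, so the set of observed cycle types is {5, 1+1+1+1+1}. The candidates containing elements of all these cycle types are C_5 (5T1) of order 5, D_5 (5T2) of order 10, A_5 (5T4) of order 60; the others are excluded. The observed types are precisely the cycle types that occur in C_5 (5T1). Each of the other remaining candidates has further cycle types, and by the Chebotarev density theorem the matching factorization patterns would occur for a proportion of primes equal to their share of the group: D_5 (5T2) additionally contains elements of type 2+2+1 (5 of its 10 elements, about 50% of primes); A_5 (5T4) additionally contains elements of type 3+1+1, 2+2+1 (35 of its 60 elements, about 58% of primes). None of the 14 primes tested shows any such pattern (for each of these groups the chance of that is below 10^-4), which rules them out. Hence G = C_5 (5T1), of order 5.

C_5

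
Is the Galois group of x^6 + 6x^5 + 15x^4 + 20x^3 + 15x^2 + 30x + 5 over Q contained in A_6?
Yes

The polynomial is irreducible of degree 6 over Q. Its discriminant is 746496000000 = 864000^2, a perfect square. A Galois group lies in the alternating group exactly when the discriminant is a square in Q, so the Galois group (A_6) is contained in A_6.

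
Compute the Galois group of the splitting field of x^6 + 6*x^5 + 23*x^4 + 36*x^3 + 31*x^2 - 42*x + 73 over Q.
The polynomial f is an irreducible sextic over Q, so G = Gal(f/Q) is one of the 16 transitive subgroups 6T1, ..., 6T16 of S_6. The discriminant of f is -201485505789952, which is not a perfect square, so G is not contained in A_6. The transitive groups of degree 6 not contained in A_6 are: C_6 (6T1, order 6), S_3 (6T2, order 6), D_6 (6T3, order 12), C_3 x S_3 (6T5, order 18), A_4 x C_2 (6T6, order 24), S_4 (6T8, order 24), S_3 x S_3 (6T9, order 36), S_4 x C_2 (6T11, order 48), (S_3 x S_3) : C_2 (6T13, order 72), PGL(2,5) (6T14, order 120), S_6 (6T16, order 720). By Dedekind's theorem, for a prime p not dividing disc(f) the degrees of the irreducible factors of f mod p form the cycle type of an element of G. Factoring f modulo the 29 such primes p <= 113 (skipping 2, which divides the discriminant), each new pattern first appears at: mod 3: f = (x^6 + 2x^4 + x^2 + 1), pattern 6; mod 5: f = (x + 3)(x^2 + 2)(x^3 + 3x^2 + 2x + 3), pattern 3+2+1; mod 7: f = (x^2 + 4x + 6)(x^4 + 2x^3 + 2x^2 + 2x + 4), pattern 4+2; mod 17: f = (x^3 + 3x^2 + 7x + 12)(x^3 + 3x^2 + 7x + 16), pattern 3+3; mod 19: f = (x^2 + x + 9)(x^2 + 8x + 17)(x^2 + 16x + 16), pattern 2+2+2; mod 37: f = (x + 7)(x + 33)(x^2 + 7x + 35)(x^2 + 33x + 35), pattern 2+2+1+1; mod 41: f = (x + 8)(x + 38)(x + 39)(x^3 + 3x^2 + 7x + 28), pattern 3+1+1+1; mod 113: f = (x + 68)(x + 69)(x + 72)(x + 92)(x^2 + 44x + 3), pattern 2+1+1+1+1. No other pattern occurs in this range, so the set of observed cycle types is {6, 3+2+1, 4+2, 3+3, 2+2+2, 2+2+1+1, 3+1+1+1, 2+1+1+1+1}. The candidates containing elements of all these cycle types are (S_3 x S_3) : C_2 (6T13) of order 72, S_6 (6T16) of order 720; the others are excluded. The observed types are precisely the cycle types that occur in (S_3 x S_3) : C_2 (6T13) (apart from the identity). Each of the other remaining candidates has further cycle types, and by the Chebotarev density theorem the matching factorization patterns would occur for a proportion of primes equal to their share of the group: S_6 (6T16) additionally contains elements of type 5+1, 4+1+1 (234 of its 720 elements, about 32% of primes). None of the 29 primes tested shows any such pattern (for each of these groups the chance of that is below 10^-4), which rules them out. Hence G = (S_3 x S_3) : C_2 (6T13), of order 72.

(S_3 x S_3) : C_2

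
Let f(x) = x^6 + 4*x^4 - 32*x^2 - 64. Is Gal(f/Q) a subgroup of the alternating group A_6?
The polynomial is irreducible of degree 6 over Q. Its discriminant is 164995463643136 = 12845056^2, a perfect square. A Galois group lies in the alternating group exactly when the discriminant is a square in Q, so the Galois group (A_4) is contained in A_6.

Yes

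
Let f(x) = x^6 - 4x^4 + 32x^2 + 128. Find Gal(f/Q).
6T8: S_4

The polynomial f is an irreducible sextic over Q, so G = Gal(f/Q) is one of the 16 transitive subgroups 6T1, ..., 6T16 of S_6. The discriminant of f is -5497558138880000, which is not a perfect square, so G is not contained in A_6. The transitive groups of degree 6 not contained in A_6 are: C_6 (6T1, order 6), S_3 (6T2, order 6), D_6 (6T3, order 12), C_3 x S_3 (6T5, order 18), A_4 x C_2 (6T6, order 24), S_4 (6T8, order 24), S_3 x S_3 (6T9, order 36), S_4 x C_2 (6T11, order 48), (S_3 x S_3) : C_2 (6T13, order 72), PGL(2,5) (6T14, order 120), S_6 (6T16, order 720). By Dedekind's theorem, for a prime p not dividing disc(f) the degrees of the irreducible factors of f mod p form the cycle type of an element of G. Factoring f modulo the 22 such primes p <= 89 (skipping 2, 5, which divide the discriminant), each new pattern first appears at: mod 3: f = (x^3 + x^2 + 2)(x^3 + 2x^2 + 1), pattern 3+3; mod 7: f = (x^2 + 1)(x^2 + 2x + 3)(x^2 + 5x + 3), pattern 2+2+2; mod 13: f = (x + 5)(x + 8)(x^4 + 8x^2 + 11), pattern 4+1+1; mod 43: f = (x + 19)(x + 24)(x^2 + 16)(x^2 + 40), pattern 2+2+1+1. No other pattern occurs in this range, so the set of observed cycle types is {3+3, 2+2+2, 4+1+1, 2+2+1+1}. The candidates containing elements of all these cycle types are S_4 (6T8) of order 24, S_4 x C_2 (6T11) of order 48, PGL(2,5) (6T14) of order 120, S_6 (6T16) of order 720; the others are excluded. The observed types are precisely the cycle types that occur in S_4 (6T8) (apart from the identity). Each of the other remaining candidates has further cycle types, and by the Chebotarev density theorem the matching factorization patterns would occur for a proportion of primes equal to their share of the group: S_4 x C_2 (6T11) additionally contains elements of type 6, 4+2, 2+1+1+1+1 (17 of its 48 elements, about 35% of primes); PGL(2,5) (6T14) additionally contains elements of type 6, 5+1 (44 of its 120 elements, about 37% of primes); S_6 (6T16) additionally contains elements of type 6, 5+1, 4+2, 3+2+1, 3+1+1+1, 2+1+1+1+1 (529 of its 720 elements, about 73% of primes). None of the 22 primes tested shows any such pattern (for each of these groups the chance of that is below 10^-4), which rules them out. Hence G = S_4 (6T8), of order 24.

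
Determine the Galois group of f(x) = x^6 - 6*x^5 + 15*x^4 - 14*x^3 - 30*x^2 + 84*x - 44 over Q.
The polynomial f is an irreducible sextic over Q, so G = Gal(f/Q) is one of the 16 transitive subgroups 6T1, ..., 6T16 of S_6. The discriminant of f is 304930925568, which is not a perfect square, so G is not contained in A_6. The transitive groups of degree 6 not contained in A_6 are: C_6 (6T1, order 6), S_3 (6T2, order 6), D_6 (6T3, order 12), C_3 x S_3 (6T5, order 18), A_4 x C_2 (6T6, order 24), S_4 (6T8, order 24), S_3 x S_3 (6T9, order 36), S_4 x C_2 (6T11, order 48), (S_3 x S_3) : C_2 (6T13, order 72), PGL(2,5) (6T14, order 120), S_6 (6T16, order 720). By Dedekind's theorem, for a prime p not dividing disc(f) the degrees of the irreducible factors of f mod p form the cycle type of an element of G. Factoring f modulo the 79 such primes p <= 421 (skipping 2, 3, 41, which divide the discriminant), each new pattern first appears at: mod 5: f = (x^2 + 2x + 4)(x^2 + 3x + 4)(x^2 + 4x + 1), pattern 2+2+2; mod 7: f = (x^6 + x^5 + x^4 + 5x^2 + 5), pattern 6; mod 11: f = (x)(x + 5)(x^2 + 3x + 3)(x^2 + 8x + 10), pattern 2+2+1+1; mod 13: f = (x^3 + 10x^2 + 2x + 12)(x^3 + 10x^2 + 4x + 5), pattern 3+3; mod 61: f = (x + 1)(x + 5)(x + 18)(x + 23)(x + 30)(x + 39), pattern 1+1+1+1+1+1. No other pattern occurs in this range, so the set of observed cycle types is {2+2+2, 6, 2+2+1+1, 3+3, 1+1+1+1+1+1}. The candidates containing elements of all these cycle types are D_6 (6T3) of order 12, A_4 x C_2 (6T6) of order 24, S_3 x S_3 (6T9) of order 36, S_4 x C_2 (6T11) of order 48, (S_3 x S_3) : C_2 (6T13) of order 72, PGL(2,5) (6T14) of order 120, S_6 (6T16) of order 720; the others are excluded. The observed types are precisely the cycle types that occur in D_6 (6T3). Each of the other remaining candidates has further cycle types, and by the Chebotarev density theorem the matching factorization patterns would occur for a proportion of primes equal to their share of the group: A_4 x C_2 (6T6) additionally contains elements of type 2+1+1+1+1 (3 of its 24 elements, about 12% of primes); S_3 x S_3 (6T9) additionally contains elements of type 3+1+1+1 (4 of its 36 elements, about 11% of primes); S_4 x C_2 (6T11) additionally contains elements of type 4+2, 4+1+1, 2+1+1+1+1 (15 of its 48 elements, about 31% of primes); (S_3 x S_3) : C_2 (6T13) additionally contains elements of type 4+2, 3+2+1, 3+1+1+1, 2+1+1+1+1 (40 of its 72 elements, about 56% of primes); PGL(2,5) (6T14) additionally contains elements of type 5+1, 4+1+1 (54 of its 120 elements, about 45% of primes); S_6 (6T16) additionally contains elements of type 5+1, 4+2, 4+1+1, 3+2+1, 3+1+1+1, 2+1+1+1+1 (499 of its 720 elements, about 69% of primes). None of the 79 primes tested shows any such pattern (for each of these groups the chance of that is below 10^-4), which rules them out. Hence G = D_6 (6T3), of order 12.

6T3: D_6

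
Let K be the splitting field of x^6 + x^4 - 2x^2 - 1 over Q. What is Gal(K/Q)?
The polynomial f is an irreducible sextic over Q, so G = Gal(f/Q) is one of the 16 transitive subgroups 6T1, ..., 6T16 of S_6. The discriminant of f is 153664 = 392^2, a perfect square, so G is contained in A_6. The transitive groups of degree 6 contained in A_6 are: A_4 (6T4, order 12), S_4 (6T7, order 24), (C_3 x C_3) : C_4 (6T10, order 36), PSL(2,5) (6T12, order 60), A_6 (6T15, order 360). By Dedekind's theorem, for a prime p not dividing disc(f) the degrees of the irreducible factors of f mod p form the cycle type of an element of G. Factoring f modulo the 33 such primes p <= 149 (skipping 2, 7, which divide the discriminant), each new pattern first appears at: mod 3: f = (x^3 + 2x + 1)(x^3 + 2x + 2), pattern 3+3; mod 13: f = (x + 6)(x + 7)(x^2 + 5)(x^2 + 6), pattern 2+2+1+1. No other pattern occurs in this range, so the set of observed cycle types is {3+3, 2+2+1+1}. The candidates containing elements of all these cycle types are A_4 (6T4) of order 12, S_4 (6T7) of order 24, (C_3 x C_3) : C_4 (6T10) of order 36, PSL(2,5) (6T12) of order 60, A_6 (6T15) of order 360; the others are excluded. The observed types are precisely the cycle types that occur in A_4 (6T4) (apart from the identity). Each of the other remaining candidates has further cycle types, and by the Chebotarev density theorem the matching factorization patterns would occur for a proportion of primes equal to their share of the group: S_4 (6T7) additionally contains elements of type 4+2 (6 of its 24 elements, about 25% of primes); (C_3 x C_3) : C_4 (6T10) additionally contains elements of type 4+2, 3+1+1+1 (22 of its 36 elements, about 61% of primes); PSL(2,5) (6T12) additionally contains elements of type 5+1 (24 of its 60 elements, about 40% of primes); A_6 (6T15) additionally contains elements of type 5+1, 4+2, 3+1+1+1 (274 of its 360 elements, about 76% of primes). None of the 33 primes tested shows any such pattern (for each of these groups the chance of that is below 10^-4), which rules them out. Hence G = A_4 (6T4), of order 12.

A_4 (also written A4)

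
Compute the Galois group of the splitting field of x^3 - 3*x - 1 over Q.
The polynomial is an irreducible cubic over Q and its discriminant is 81 = 9^2, a perfect square. For an irreducible cubic, a square discriminant forces the Galois group to be A_3, the cyclic group of order 3.

C_3 (order 3)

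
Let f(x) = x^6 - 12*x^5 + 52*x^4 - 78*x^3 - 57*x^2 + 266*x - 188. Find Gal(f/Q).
The polynomial f is an irreducible sextic over Q, so G = Gal(f/Q) is one of the 16 transitive subgroups 6T1, ..., 6T16 of S_6. The discriminant of f is 454513278976 = 674176^2, a perfect square, so G is contained in A_6. The transitive groups of degree 6 contained in A_6 are: A_4 (6T4, order 12), S_4 (6T7, order 24), (C_3 x C_3) : C_4 (6T10, order 36), PSL(2,5) (6T12, order 60), A_6 (6T15, order 360). By Dedekind's theorem, for a prime p not dividing disc(f) the degrees of the irreducible factors of f mod p form the cycle type of an element of G. Factoring f modulo the 79 such primes p <= 421 (skipping 2, 23, 229, which divide the discriminant), each new pattern first appears at: mod 3: f = (x^3 + x^2 + 2x + 1)(x^3 + 2x^2 + 1), pattern 3+3; mod 7: f = (x^2 + 2x + 5)(x^4 + 5x^2 + 3x + 3), pattern 4+2; mod 29: f = (x + 10)(x + 18)(x^2 + 21x + 28)(x^2 + 26x + 12), pattern 2+2+1+1; mod 193: f = (x + 55)(x + 62)(x + 82)(x + 95)(x + 127)(x + 146), pattern 1+1+1+1+1+1. No other pattern occurs in this range, so the set of observed cycle types is {3+3, 4+2, 2+2+1+1, 1+1+1+1+1+1}. The candidates containing elements of all these cycle types are S_4 (6T7) of order 24, (C_3 x C_3) : C_4 (6T10) of order 36, A_6 (6T15) of order 360; the others are excluded. The observed types are precisely the cycle types that occur in S_4 (6T7). Each of the other remaining candidates has further cycle types, and by the Chebotarev density theorem the matching factorization patterns would occur for a proportion of primes equal to their share of the group: (C_3 x C_3) : C_4 (6T10) additionally contains elements of type 3+1+1+1 (4 of its 36 elements, about 11% of primes); A_6 (6T15) additionally contains elements of type 5+1, 3+1+1+1 (184 of its 360 elements, about 51% of primes). None of the 79 primes tested shows any such pattern (for each of these groups the chance of that is below 10^-4), which rules them out. Hence G = S_4 (6T7), of order 24.

S_4, S_4(6d), the S_4-action on 6 points inside A_6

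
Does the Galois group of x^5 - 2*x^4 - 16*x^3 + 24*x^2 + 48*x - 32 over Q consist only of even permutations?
The polynomial is irreducible of degree 5 over Q. Its discriminant is 15352201216 = 123904^2, a perfect square. A Galois group lies in the alternating group exactly when the discriminant is a square in Q, so the Galois group (C_5) is contained in A_5.

Yes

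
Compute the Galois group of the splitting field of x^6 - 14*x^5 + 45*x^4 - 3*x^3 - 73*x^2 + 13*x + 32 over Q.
The polynomial f is an irreducible sextic over Q, so G = Gal(f/Q) is one of the 16 transitive subgroups 6T1, ..., 6T16 of S_6. The discriminant of f is 3646117689361 = 1909481^2, a perfect square, so G is contained in A_6. The transitive groups of degree 6 contained in A_6 are: A_4 (6T4, order 12), S_4 (6T7, order 24), (C_3 x C_3) : C_4 (6T10, order 36), PSL(2,5) (6T12, order 60), A_6 (6T15, order 360). By Dedekind's theorem, for a prime p not dividing disc(f) the degrees of the irreducible factors of f mod p form the cycle type of an element of G. Factoring f modulo the 21 such primes p <= 83 (skipping 7, 19, which divide the discriminant), each new pattern first appears at: mod 2: f = (x)(x^5 + x^3 + x^2 + x + 1), pattern 5+1; mod 11: f = (x^3 + x^2 + 9x + 6)(x^3 + 7x^2 + 7x + 9), pattern 3+3; mod 61: f = (x + 35)(x + 58)(x^2 + 38x + 23)(x^2 + 38x + 33), pattern 2+2+1+1. No other pattern occurs in this range, so the set of observed cycle types is {5+1, 3+3, 2+2+1+1}. The candidates containing elements of all these cycle types are PSL(2,5) (6T12) of order 60, A_6 (6T15) of order 360; the others are excluded. The observed types are precisely the cycle types that occur in PSL(2,5) (6T12) (apart from the identity). Each of the other remaining candidates has further cycle types, and by the Chebotarev density theorem the matching factorization patterns would occur for a proportion of primes equal to their share of the group: A_6 (6T15) additionally contains elements of type 4+2, 3+1+1+1 (130 of its 360 elements, about 36% of primes). None of the 21 primes tested shows any such pattern (for each of these groups the chance of that is below 10^-4), which rules them out. Hence G = PSL(2,5) (6T12), of order 60.

PSL(2,5) (order 60)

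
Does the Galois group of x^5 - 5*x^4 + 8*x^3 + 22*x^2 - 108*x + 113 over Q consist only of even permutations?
No

The polynomial is irreducible of degree 5 over Q. Its discriminant is 2019549349, which is not a perfect square. A Galois group lies in the alternating group exactly when the discriminant is a square in Q, so the Galois group (S_5) is not contained in A_5.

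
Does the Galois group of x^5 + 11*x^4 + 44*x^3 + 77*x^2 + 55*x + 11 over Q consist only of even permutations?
The polynomial is irreducible of degree 5 over Q. Its discriminant is 14641 = 121^2, a perfect square. A Galois group lies in the alternating group exactly when the discriminant is a square in Q, so the Galois group (C_5) is contained in A_5.

Yes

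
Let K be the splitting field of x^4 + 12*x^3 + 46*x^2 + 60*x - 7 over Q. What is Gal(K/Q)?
The polynomial is an irreducible quartic over Q and its discriminant is -4194304, which is not a perfect square, so the Galois group is not contained in A_4. The resolvent cubic y^3 - 46*y^2 + 748*y - 3880 has exactly one rational root, so the Galois group is C_4 or D_4. The quartic remains irreducible over Q(sqrt(disc)), so the group is D_4.

D_4 (order 8)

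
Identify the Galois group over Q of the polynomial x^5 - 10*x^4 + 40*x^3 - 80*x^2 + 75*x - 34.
The polynomial f is an irreducible quintic over Q, so G = Gal(f/Q) is a transitive subgroup of S_5: one of C_5 (5T1, order 5), D_5 (5T2, order 10), F_20 (5T3, order 20), A_5 (5T4, order 60) or S_5 (5T5, order 120). The discriminant of f is 64000000 = 8000^2, a perfect square, so G is contained in A_5. The transitive groups of degree 5 contained in A_5 are: C_5 (5T1, order 5), D_5 (5T2, order 10), A_5 (5T4, order 60). By Dedekind's theorem, for a prime p not dividing disc(f) the degrees of the irreducible factors of f mod p form the cycle type of an element of G. Factoring f modulo the 23 such primes p <= 97 (skipping 2, 5, which divide the discriminant), each new pattern first appears at: mod 3: f = (x + 1)(x^2 + 1)(x^2 + x + 2), pattern 2+2+1; mod 7: f = (x^5 + 4x^4 + 5x^3 + 4x^2 + 5x + 1), pattern 5. No other pattern occurs in this range, so the set of observed cycle types is {2+2+1, 5}. The candidates containing elements of all these cycle types are D_5 (5T2) of order 10, A_5 (5T4) of order 60; the others are excluded. The observed types are precisely the cycle types that occur in D_5 (5T2) (apart from the identity). Each of the other remaining candidates has further cycle types, and by the Chebotarev density theorem the matching factorization patterns would occur for a proportion of primes equal to their share of the group: A_5 (5T4) additionally contains elements of type 3+1+1 (20 of its 60 elements, about 33% of primes). None of the 23 primes tested shows any such pattern (for each of these groups the chance of that is below 10^-4), which rules them out. Hence G = D_5 (5T2), of order 10.

D_5, the dihedral group of order 10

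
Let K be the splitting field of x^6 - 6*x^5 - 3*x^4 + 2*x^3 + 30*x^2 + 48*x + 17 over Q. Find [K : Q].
The degree of the splitting field over Q equals the order of the Galois group, so first determine the group. The polynomial f is an irreducible sextic over Q, so G = Gal(f/Q) is one of the 16 transitive subgroups 6T1, ..., 6T16 of S_6. The discriminant of f is -30366624190464, which is not a perfect square, so G is not contained in A_6. The transitive groups of degree 6 not contained in A_6 are: C_6 (6T1, order 6), S_3 (6T2, order 6), D_6 (6T3, order 12), C_3 x S_3 (6T5, order 18), A_4 x C_2 (6T6, order 24), S_4 (6T8, order 24), S_3 x S_3 (6T9, order 36), S_4 x C_2 (6T11, order 48), (S_3 x S_3) : C_2 (6T13, order 72), PGL(2,5) (6T14, order 120), S_6 (6T16, order 720). By Dedekind's theorem, for a prime p not dividing disc(f) the degrees of the irreducible factors of f mod p form the cycle type of an element of G. Factoring f modulo the 33 such primes p <= 149 (skipping 2, 3, which divide the discriminant), each new pattern first appears at: mod 5: f = (x^3 + x + 1)(x^3 + 4x^2 + x + 2), pattern 3+3; mod 7: f = (x^6 + x^5 + 4x^4 + 2x^3 + 2x^2 + 6x + 3), pattern 6; mod 17: f = (x)(x + 9)(x^2 + 7x + 5)(x^2 + 12x + 9), pattern 2+2+1+1; mod 19: f = (x + 3)(x + 9)(x + 13)(x + 14)(x^2 + 12x + 3), pattern 2+1+1+1+1; mod 71: f = (x^2 + 9x + 56)(x^2 + 19x + 4)(x^2 + 37x + 8), pattern 2+2+2. No other pattern occurs in this range, so the set of observed cycle types is {3+3, 6, 2+2+1+1, 2+1+1+1+1, 2+2+2}. The candidates containing elements of all these cycle types are A_4 x C_2 (6T6) of order 24, S_4 x C_2 (6T11) of order 48, (S_3 x S_3) : C_2 (6T13) of order 72, S_6 (6T16) of order 720; the others are excluded. The observed types are precisely the cycle types that occur in A_4 x C_2 (6T6) (apart from the identity). Each of the other remaining candidates has further cycle types, and by the Chebotarev density theorem the matching factorization patterns would occur for a proportion of primes equal to their share of the group: S_4 x C_2 (6T11) additionally contains elements of type 4+2, 4+1+1 (12 of its 48 elements, about 25% of primes); (S_3 x S_3) : C_2 (6T13) additionally contains elements of type 4+2, 3+2+1, 3+1+1+1 (34 of its 72 elements, about 47% of primes); S_6 (6T16) additionally contains elements of type 5+1, 4+2, 4+1+1, 3+2+1, 3+1+1+1 (484 of its 720 elements, about 67% of primes). None of the 33 primes tested shows any such pattern (for each of these groups the chance of that is below 10^-4), which rules them out. Hence G = A_4 x C_2 (6T6), of order 24. The Galois group A_4 x C_2 (6T6) has order 24, so the splitting field has degree 24 over Q.

24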